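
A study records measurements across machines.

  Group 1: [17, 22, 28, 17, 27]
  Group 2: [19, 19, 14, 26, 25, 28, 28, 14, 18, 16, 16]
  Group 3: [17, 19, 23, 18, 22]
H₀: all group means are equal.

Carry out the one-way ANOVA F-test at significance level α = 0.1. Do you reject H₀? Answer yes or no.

reject H₀: no

Group means [22.20, 20.27, 19.80], grand mean 20.619
SSB = Σnᵢ(x̄ᵢ−x̄)² = 17.171; SSW = ΣΣ(x−x̄ᵢ)² = 435.782
MSB = 17.171/2 = 8.5853; MSW = 435.782/18 = 24.2101
F = MSB/MSW = 0.3546
df = (2, 18)
p-value (upper-tail) = 0.70623
At α=0.1: p ≥ α → fail to reject H₀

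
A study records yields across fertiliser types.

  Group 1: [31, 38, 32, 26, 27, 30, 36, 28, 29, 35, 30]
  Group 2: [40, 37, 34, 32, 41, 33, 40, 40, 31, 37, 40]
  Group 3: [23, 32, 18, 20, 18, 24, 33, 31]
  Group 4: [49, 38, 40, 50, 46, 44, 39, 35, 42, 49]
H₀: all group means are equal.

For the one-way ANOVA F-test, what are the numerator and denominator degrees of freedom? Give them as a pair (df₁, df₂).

k = 4 groups, N = 40 total
df = (k−1, N−k) = (4−1, 40−4) = (3, 36)

degrees of freedom = [3, 36]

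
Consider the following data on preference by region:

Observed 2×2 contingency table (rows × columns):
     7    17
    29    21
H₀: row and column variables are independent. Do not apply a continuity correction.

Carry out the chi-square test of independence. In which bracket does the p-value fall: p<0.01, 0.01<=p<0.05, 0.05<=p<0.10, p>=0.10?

Row totals [24, 50], col totals [36, 38], n=74
χ² = (7−11.68)²/11.68 + (17−12.32)²/12.32 + (29−24.32)²/24.32 + (21−25.68)²/25.68 = 5.3966
df = 1
p-value (upper-tail) = 0.02018
→ bracket: 0.01<=p<0.05

p-value bracket: 0.01<=p<0.05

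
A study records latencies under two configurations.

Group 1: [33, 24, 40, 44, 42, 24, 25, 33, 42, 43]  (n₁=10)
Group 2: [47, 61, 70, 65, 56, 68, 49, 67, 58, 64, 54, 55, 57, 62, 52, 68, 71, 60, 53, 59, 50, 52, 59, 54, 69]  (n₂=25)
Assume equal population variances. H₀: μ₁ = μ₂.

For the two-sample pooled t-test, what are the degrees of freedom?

degrees of freedom = 33

df = n₁ + n₂ − 2 = 10 + 25 − 2 = 33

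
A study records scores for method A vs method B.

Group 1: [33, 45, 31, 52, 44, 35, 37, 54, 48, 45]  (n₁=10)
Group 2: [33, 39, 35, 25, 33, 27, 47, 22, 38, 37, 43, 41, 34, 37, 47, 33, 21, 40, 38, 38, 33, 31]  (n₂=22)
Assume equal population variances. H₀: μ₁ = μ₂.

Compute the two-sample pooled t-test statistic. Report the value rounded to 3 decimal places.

test statistic = 2.622

x̄₁=42.400, s₁=8.003, n₁=10
x̄₂=35.091, s₂=6.989, n₂=22
s_p² = [9·8.003² + 21·6.989²]/30 = 53.4073
SE = √(s_p²·(1/10+1/22)) = 2.7872
t = (42.400−35.091)/2.7872 = 2.6224
df = 30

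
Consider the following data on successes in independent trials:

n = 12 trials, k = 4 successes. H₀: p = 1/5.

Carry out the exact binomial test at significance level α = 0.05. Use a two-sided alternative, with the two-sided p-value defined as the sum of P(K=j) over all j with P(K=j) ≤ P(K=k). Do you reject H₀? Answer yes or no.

reject H₀: no

Exact binomial: n=12, k=4, p₀=1/5=0.2000
P(X=j) = C(n,j)·p₀^j·(1−p₀)^(n−j); p = Σ P(X=j) over j with P(X=j) ≤ P(X=4)
p-value (two-sided) = 0.27415
At α=0.05: p ≥ α → fail to reject H₀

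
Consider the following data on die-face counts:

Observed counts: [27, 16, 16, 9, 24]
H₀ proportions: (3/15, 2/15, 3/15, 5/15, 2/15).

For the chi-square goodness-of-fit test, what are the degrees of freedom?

degrees of freedom = 4

df = k − 1 = 5 − 1 = 4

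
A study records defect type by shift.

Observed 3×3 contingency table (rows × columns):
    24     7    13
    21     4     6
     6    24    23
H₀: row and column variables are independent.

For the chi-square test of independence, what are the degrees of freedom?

degrees of freedom = 4

df = (r−1)(c−1) = (3−1)·(3−1) = 4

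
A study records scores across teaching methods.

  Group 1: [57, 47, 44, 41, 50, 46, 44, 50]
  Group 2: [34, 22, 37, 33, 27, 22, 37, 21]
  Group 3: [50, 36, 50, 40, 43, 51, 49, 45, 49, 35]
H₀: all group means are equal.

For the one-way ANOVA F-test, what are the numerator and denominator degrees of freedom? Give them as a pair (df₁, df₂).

k = 3 groups, N = 26 total
df = (k−1, N−k) = (3−1, 26−3) = (2, 23)

degrees of freedom = [2, 23]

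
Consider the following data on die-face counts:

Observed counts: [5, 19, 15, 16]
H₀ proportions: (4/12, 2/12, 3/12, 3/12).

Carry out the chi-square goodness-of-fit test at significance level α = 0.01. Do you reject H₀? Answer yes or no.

n = 55; E_i = n·p_i = [18.33, 9.17, 13.75, 13.75]
χ² = (5−18.33)²/18.33 + (19−9.17)²/9.17 + (15−13.75)²/13.75 + (16−13.75)²/13.75 = 20.7273
df = 3
p-value (upper-tail) = 0.00012
At α=0.01: p < α → reject H₀

reject H₀: yes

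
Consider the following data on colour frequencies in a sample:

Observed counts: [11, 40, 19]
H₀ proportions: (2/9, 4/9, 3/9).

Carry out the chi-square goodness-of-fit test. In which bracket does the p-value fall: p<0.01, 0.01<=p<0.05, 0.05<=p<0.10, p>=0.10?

n = 70; E_i = n·p_i = [15.56, 31.11, 23.33]
χ² = (11−15.56)²/15.56 + (40−31.11)²/31.11 + (19−23.33)²/23.33 = 4.6786
df = 2
p-value (upper-tail) = 0.09640
→ bracket: 0.05<=p<0.10

p-value bracket: 0.05<=p<0.10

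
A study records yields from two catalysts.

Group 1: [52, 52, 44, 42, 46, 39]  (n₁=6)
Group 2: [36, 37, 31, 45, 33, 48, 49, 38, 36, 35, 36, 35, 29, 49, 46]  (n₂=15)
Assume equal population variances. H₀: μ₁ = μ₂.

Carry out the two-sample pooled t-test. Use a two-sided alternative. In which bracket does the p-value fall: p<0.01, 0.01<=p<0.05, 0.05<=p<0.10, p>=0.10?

x̄₁=45.833, s₁=5.307, n₁=6
x̄₂=38.867, s₂=6.707, n₂=15
s_p² = [5·5.307² + 14·6.707²]/19 = 40.5561
SE = √(s_p²·(1/6+1/15)) = 3.0762
t = (45.833−38.867)/3.0762 = 2.2647
df = 19
p-value (two-sided) = 0.03542
→ bracket: 0.01<=p<0.05

p-value bracket: 0.01<=p<0.05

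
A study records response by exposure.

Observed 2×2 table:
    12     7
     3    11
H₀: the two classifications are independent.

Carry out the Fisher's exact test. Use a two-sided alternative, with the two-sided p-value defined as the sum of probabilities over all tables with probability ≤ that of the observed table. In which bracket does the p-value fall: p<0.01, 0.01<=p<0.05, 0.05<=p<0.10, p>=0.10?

Margins: r₁=19, r₂=14, c₁=15, c₂=18, n=33
p_obs = C(19,12)·C(14,3)/C(33,15); sum pmf over tables with pmf ≤ p_obs
p-value (two-sided) = 0.03290
→ bracket: 0.01<=p<0.05

p-value bracket: 0.01<=p<0.05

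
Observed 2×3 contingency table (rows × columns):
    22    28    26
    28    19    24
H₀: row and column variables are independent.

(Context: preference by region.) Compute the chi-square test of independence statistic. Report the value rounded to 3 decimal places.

test statistic = 2.356

Row totals [76, 71], col totals [50, 47, 50], n=147
χ² = (22−25.85)²/25.85 + (28−24.30)²/24.30 + (26−25.85)²/25.85 + (28−24.15)²/24.15 + (19−22.70)²/22.70 + (24−24.15)²/24.15 = 2.3561
df = 2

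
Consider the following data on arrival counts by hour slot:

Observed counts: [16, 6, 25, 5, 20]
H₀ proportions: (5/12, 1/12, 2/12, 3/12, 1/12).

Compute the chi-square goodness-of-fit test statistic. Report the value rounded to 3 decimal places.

n = 72; E_i = n·p_i = [30.00, 6.00, 12.00, 18.00, 6.00]
χ² = (16−30.00)²/30.00 + (6−6.00)²/6.00 + (25−12.00)²/12.00 + (5−18.00)²/18.00 + (20−6.00)²/6.00 = 62.6722
df = 4

test statistic = 62.672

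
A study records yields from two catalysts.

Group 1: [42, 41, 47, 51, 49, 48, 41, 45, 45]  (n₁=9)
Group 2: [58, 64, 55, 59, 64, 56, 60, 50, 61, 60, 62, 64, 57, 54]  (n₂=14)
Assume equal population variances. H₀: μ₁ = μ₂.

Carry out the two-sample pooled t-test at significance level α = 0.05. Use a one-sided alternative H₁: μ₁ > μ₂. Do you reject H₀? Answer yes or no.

x̄₁=45.444, s₁=3.609, n₁=9
x̄₂=58.857, s₂=4.167, n₂=14
s_p² = [8·3.609² + 13·4.167²]/21 = 15.7113
SE = √(s_p²·(1/9+1/14)) = 1.6935
t = (45.444−58.857)/1.6935 = -7.9201
df = 21
p-value (one-sided, H₁ greater) = 1.00000
At α=0.05: p ≥ α → fail to reject H₀

reject H₀: no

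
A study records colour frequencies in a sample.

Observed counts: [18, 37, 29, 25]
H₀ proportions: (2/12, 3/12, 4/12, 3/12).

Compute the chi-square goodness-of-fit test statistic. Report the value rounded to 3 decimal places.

n = 109; E_i = n·p_i = [18.17, 27.25, 36.33, 27.25]
χ² = (18−18.17)²/18.17 + (37−27.25)²/27.25 + (29−36.33)²/36.33 + (25−27.25)²/27.25 = 5.1560
df = 3

test statistic = 5.156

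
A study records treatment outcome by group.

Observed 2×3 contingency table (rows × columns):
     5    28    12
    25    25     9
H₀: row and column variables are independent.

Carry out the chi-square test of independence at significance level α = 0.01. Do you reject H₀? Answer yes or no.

reject H₀: yes

Row totals [45, 59], col totals [30, 53, 21], n=104
χ² = (5−12.98)²/12.98 + (28−22.93)²/22.93 + (12−9.09)²/9.09 + (25−17.02)²/17.02 + (25−30.07)²/30.07 + (9−11.91)²/11.91 = 12.2694
df = 2
p-value (upper-tail) = 0.00217
At α=0.01: p < α → reject H₀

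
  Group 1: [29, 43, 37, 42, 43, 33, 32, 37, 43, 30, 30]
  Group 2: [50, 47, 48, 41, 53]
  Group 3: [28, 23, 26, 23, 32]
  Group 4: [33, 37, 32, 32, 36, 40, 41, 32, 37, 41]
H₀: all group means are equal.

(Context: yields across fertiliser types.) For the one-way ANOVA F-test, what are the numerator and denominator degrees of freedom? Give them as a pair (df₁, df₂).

k = 4 groups, N = 31 total
df = (k−1, N−k) = (4−1, 31−4) = (3, 27)

degrees of freedom = [3, 27]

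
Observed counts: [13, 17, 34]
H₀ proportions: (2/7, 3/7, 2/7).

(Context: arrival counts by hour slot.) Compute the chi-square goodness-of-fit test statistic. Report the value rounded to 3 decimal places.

test statistic = 18.997

n = 64; E_i = n·p_i = [18.29, 27.43, 18.29]
χ² = (13−18.29)²/18.29 + (17−27.43)²/27.43 + (34−18.29)²/18.29 = 18.9974
df = 2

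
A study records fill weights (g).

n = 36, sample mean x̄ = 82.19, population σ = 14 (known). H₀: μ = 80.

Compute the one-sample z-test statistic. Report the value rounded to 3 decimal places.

test statistic = 0.939

SE = σ/√n = 14/√36 = 2.3333
z = (x̄−μ₀)/SE = (82.19−80)/2.3333 = 0.9386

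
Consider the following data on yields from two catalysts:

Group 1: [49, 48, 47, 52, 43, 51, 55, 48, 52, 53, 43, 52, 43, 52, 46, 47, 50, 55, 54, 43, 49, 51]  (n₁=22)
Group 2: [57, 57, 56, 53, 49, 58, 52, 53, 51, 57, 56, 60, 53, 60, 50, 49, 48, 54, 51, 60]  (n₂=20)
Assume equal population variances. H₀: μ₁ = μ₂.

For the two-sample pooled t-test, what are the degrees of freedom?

df = n₁ + n₂ − 2 = 22 + 20 − 2 = 40

degrees of freedom = 40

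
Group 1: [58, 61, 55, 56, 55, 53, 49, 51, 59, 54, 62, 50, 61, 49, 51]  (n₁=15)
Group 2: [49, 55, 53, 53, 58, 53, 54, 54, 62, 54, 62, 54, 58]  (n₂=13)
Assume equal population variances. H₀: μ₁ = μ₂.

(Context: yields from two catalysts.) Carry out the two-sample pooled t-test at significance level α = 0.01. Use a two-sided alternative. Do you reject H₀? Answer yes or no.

reject H₀: no

x̄₁=54.933, s₁=4.480, n₁=15
x̄₂=55.308, s₂=3.728, n₂=13
s_p² = [14·4.480² + 12·3.728²]/26 = 17.2193
SE = √(s_p²·(1/15+1/13)) = 1.5724
t = (54.933−55.308)/1.5724 = -0.2381
df = 26
p-value (two-sided) = 0.81369
At α=0.01: p ≥ α → fail to reject H₀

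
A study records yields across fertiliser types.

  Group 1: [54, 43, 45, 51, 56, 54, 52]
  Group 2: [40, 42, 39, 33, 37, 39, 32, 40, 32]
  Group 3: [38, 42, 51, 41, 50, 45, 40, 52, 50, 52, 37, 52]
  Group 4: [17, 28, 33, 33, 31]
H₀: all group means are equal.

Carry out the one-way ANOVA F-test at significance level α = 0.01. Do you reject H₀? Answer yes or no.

Group means [50.71, 37.11, 45.83, 28.40], grand mean 41.848
SSB = Σnᵢ(x̄ᵢ−x̄)² = 1847.058; SSW = ΣΣ(x−x̄ᵢ)² = 827.184
MSB = 1847.058/3 = 615.6861; MSW = 827.184/29 = 28.5236
F = MSB/MSW = 21.5852
df = (3, 29)
p-value (upper-tail) = 0.00000
At α=0.01: p < α → reject H₀

reject H₀: yes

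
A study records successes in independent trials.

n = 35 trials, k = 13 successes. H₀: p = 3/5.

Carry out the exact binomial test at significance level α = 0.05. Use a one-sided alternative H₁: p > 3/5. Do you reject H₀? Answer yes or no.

reject H₀: no

Exact binomial: n=35, k=13, p₀=3/5=0.6000
P(X≥13) from Σ C(n,i)·p₀^i·(1−p₀)^(n−i)
p-value (one-sided, H₁ greater) = 0.99813
At α=0.05: p ≥ α → fail to reject H₀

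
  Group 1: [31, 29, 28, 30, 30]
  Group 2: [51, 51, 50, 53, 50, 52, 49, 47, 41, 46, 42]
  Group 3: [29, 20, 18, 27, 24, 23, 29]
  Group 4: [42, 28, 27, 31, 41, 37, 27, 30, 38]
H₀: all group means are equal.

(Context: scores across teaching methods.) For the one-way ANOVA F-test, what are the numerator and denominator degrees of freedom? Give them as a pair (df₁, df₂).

degrees of freedom = [3, 28]

k = 4 groups, N = 32 total
df = (k−1, N−k) = (4−1, 32−4) = (3, 28)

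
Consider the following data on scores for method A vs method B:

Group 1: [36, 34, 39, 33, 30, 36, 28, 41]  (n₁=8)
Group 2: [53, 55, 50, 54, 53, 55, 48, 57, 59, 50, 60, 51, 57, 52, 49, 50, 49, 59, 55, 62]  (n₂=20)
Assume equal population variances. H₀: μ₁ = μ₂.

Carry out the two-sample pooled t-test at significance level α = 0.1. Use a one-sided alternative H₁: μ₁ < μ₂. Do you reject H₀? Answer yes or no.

x̄₁=34.625, s₁=4.340, n₁=8
x̄₂=53.900, s₂=4.103, n₂=20
s_p² = [7·4.340² + 19·4.103²]/26 = 17.3721
SE = √(s_p²·(1/8+1/20)) = 1.7436
t = (34.625−53.900)/1.7436 = -11.0548
df = 26
p-value (one-sided, H₁ less) = 0.00000
At α=0.1: p < α → reject H₀

reject H₀: yes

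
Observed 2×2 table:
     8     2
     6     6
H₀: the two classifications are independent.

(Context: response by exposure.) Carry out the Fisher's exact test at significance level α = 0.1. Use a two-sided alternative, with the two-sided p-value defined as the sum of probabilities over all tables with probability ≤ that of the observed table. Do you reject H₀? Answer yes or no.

Margins: r₁=10, r₂=12, c₁=14, c₂=8, n=22
p_obs = C(10,8)·C(12,6)/C(22,14); sum pmf over tables with pmf ≤ p_obs
p-value (two-sided) = 0.20433
At α=0.1: p ≥ α → fail to reject H₀

reject H₀: no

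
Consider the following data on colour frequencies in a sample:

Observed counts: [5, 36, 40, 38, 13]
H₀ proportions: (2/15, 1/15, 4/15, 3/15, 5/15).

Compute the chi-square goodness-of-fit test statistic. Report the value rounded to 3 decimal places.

n = 132; E_i = n·p_i = [17.60, 8.80, 35.20, 26.40, 44.00]
χ² = (5−17.60)²/17.60 + (36−8.80)²/8.80 + (40−35.20)²/35.20 + (38−26.40)²/26.40 + (13−44.00)²/44.00 = 120.6856
df = 4

test statistic = 120.686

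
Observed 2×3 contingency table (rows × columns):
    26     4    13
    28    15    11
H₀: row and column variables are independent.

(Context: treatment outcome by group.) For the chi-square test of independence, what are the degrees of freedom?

df = (r−1)(c−1) = (2−1)·(3−1) = 2

degrees of freedom = 2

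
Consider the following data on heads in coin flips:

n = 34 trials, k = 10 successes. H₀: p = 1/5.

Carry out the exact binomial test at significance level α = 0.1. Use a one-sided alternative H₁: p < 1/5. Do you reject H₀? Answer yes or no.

reject H₀: no

Exact binomial: n=34, k=10, p₀=1/5=0.2000
P(X≤10) from Σ C(n,i)·p₀^i·(1−p₀)^(n−i)
p-value (one-sided, H₁ less) = 0.93797
At α=0.1: p ≥ α → fail to reject H₀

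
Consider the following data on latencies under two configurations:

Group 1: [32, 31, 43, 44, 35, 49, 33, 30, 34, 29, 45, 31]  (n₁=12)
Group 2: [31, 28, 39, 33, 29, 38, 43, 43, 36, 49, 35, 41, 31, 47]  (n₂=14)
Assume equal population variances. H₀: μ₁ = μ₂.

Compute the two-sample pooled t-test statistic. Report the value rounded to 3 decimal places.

x̄₁=36.333, s₁=6.919, n₁=12
x̄₂=37.357, s₂=6.640, n₂=14
s_p² = [11·6.919² + 13·6.640²]/24 = 45.8284
SE = √(s_p²·(1/12+1/14)) = 2.6632
t = (36.333−37.357)/2.6632 = -0.3844
df = 24

test statistic = -0.384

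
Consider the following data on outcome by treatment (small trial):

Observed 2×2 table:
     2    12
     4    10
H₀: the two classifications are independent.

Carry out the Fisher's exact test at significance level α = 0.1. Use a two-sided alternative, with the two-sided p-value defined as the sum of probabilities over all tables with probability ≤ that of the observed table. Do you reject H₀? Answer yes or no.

Margins: r₁=14, r₂=14, c₁=6, c₂=22, n=28
p_obs = C(14,2)·C(14,4)/C(28,6); sum pmf over tables with pmf ≤ p_obs
p-value (two-sided) = 0.64831
At α=0.1: p ≥ α → fail to reject H₀

reject H₀: no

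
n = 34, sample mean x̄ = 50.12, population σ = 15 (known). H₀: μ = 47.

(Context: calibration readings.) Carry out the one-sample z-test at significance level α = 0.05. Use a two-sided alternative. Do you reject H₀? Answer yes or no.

reject H₀: no

SE = σ/√n = 15/√34 = 2.5725
z = (x̄−μ₀)/SE = (50.12−47)/2.5725 = 1.2128
p-value (two-sided) = 0.22519
At α=0.05: p ≥ α → fail to reject H₀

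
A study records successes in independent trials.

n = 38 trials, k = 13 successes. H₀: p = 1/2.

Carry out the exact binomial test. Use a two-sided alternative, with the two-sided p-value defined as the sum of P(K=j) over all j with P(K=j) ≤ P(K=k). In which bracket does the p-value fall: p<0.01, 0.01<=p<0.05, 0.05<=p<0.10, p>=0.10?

Exact binomial: n=38, k=13, p₀=1/2=0.5000
P(X=j) = C(n,j)·p₀^j·(1−p₀)^(n−j); p = Σ P(X=j) over j with P(X=j) ≤ P(X=13)
p-value (two-sided) = 0.07295
→ bracket: 0.05<=p<0.10

p-value bracket: 0.05<=p<0.10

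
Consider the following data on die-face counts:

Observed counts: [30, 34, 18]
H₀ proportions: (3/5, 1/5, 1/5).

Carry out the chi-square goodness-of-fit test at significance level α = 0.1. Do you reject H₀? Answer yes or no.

reject H₀: yes

n = 82; E_i = n·p_i = [49.20, 16.40, 16.40]
χ² = (30−49.20)²/49.20 + (34−16.40)²/16.40 + (18−16.40)²/16.40 = 26.5366
df = 2
p-value (upper-tail) = 0.00000
At α=0.1: p < α → reject H₀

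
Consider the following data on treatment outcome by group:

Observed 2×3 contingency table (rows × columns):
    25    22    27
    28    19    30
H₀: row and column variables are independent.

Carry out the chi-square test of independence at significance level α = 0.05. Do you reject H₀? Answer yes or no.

Row totals [74, 77], col totals [53, 41, 57], n=151
χ² = (25−25.97)²/25.97 + (22−20.09)²/20.09 + (27−27.93)²/27.93 + (28−27.03)²/27.03 + (19−20.91)²/20.91 + (30−29.07)²/29.07 = 0.4878
df = 2
p-value (upper-tail) = 0.78356
At α=0.05: p ≥ α → fail to reject H₀

reject H₀: no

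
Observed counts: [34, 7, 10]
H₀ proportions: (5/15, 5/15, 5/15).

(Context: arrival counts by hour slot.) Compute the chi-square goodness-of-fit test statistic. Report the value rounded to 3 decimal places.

n = 51; E_i = n·p_i = [17.00, 17.00, 17.00]
χ² = (34−17.00)²/17.00 + (7−17.00)²/17.00 + (10−17.00)²/17.00 = 25.7647
df = 2

test statistic = 25.765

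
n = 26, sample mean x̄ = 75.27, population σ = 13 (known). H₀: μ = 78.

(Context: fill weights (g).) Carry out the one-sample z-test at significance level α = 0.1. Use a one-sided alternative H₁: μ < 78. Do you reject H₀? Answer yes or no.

reject H₀: no

SE = σ/√n = 13/√26 = 2.5495
z = (x̄−μ₀)/SE = (75.27−78)/2.5495 = -1.0708
p-value (one-sided, H₁ less) = 0.14213
At α=0.1: p ≥ α → fail to reject H₀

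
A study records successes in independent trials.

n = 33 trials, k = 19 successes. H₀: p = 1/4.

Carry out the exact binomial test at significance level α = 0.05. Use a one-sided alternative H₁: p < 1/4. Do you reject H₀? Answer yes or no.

reject H₀: no

Exact binomial: n=33, k=19, p₀=1/4=0.2500
P(X≤19) from Σ C(n,i)·p₀^i·(1−p₀)^(n−i)
p-value (one-sided, H₁ less) = 0.99998
At α=0.05: p ≥ α → fail to reject H₀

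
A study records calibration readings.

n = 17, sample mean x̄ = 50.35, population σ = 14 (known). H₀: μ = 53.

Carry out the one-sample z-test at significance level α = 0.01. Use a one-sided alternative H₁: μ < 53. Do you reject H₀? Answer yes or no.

reject H₀: no

SE = σ/√n = 14/√17 = 3.3955
z = (x̄−μ₀)/SE = (50.35−53)/3.3955 = -0.7804
p-value (one-sided, H₁ less) = 0.21756
At α=0.01: p ≥ α → fail to reject H₀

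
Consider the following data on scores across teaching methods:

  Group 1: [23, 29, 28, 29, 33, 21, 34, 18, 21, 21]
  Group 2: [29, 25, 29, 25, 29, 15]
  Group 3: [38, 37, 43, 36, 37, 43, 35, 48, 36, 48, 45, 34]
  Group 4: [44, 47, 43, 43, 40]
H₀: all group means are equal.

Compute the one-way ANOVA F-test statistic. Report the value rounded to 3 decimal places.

Group means [25.70, 25.33, 40.00, 43.40], grand mean 33.515
SSB = Σnᵢ(x̄ᵢ−x̄)² = 2005.609; SSW = ΣΣ(x−x̄ᵢ)² = 740.633
MSB = 2005.609/3 = 668.5364; MSW = 740.633/29 = 25.5391
F = MSB/MSW = 26.1770
df = (3, 29)

test statistic = 26.177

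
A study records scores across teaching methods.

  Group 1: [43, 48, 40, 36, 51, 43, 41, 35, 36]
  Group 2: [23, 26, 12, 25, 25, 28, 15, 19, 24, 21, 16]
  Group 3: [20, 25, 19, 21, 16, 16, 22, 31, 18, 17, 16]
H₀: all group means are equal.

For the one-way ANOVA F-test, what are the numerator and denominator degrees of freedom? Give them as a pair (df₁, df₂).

degrees of freedom = [2, 28]

k = 3 groups, N = 31 total
df = (k−1, N−k) = (3−1, 31−3) = (2, 28)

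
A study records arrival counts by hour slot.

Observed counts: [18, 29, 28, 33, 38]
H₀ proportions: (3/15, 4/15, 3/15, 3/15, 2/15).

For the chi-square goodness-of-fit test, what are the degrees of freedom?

df = k − 1 = 5 − 1 = 4

degrees of freedom = 4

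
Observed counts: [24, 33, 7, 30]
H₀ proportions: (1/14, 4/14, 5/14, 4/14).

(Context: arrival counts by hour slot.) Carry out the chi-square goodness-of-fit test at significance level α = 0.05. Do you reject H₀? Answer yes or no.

reject H₀: yes

n = 94; E_i = n·p_i = [6.71, 26.86, 33.57, 26.86]
χ² = (24−6.71)²/6.71 + (33−26.86)²/26.86 + (7−33.57)²/33.57 + (30−26.86)²/26.86 = 67.3053
df = 3
p-value (upper-tail) = 0.00000
At α=0.05: p < α → reject H₀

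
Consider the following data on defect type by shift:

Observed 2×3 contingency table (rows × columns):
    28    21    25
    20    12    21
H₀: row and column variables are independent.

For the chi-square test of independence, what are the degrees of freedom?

degrees of freedom = 2

df = (r−1)(c−1) = (2−1)·(3−1) = 2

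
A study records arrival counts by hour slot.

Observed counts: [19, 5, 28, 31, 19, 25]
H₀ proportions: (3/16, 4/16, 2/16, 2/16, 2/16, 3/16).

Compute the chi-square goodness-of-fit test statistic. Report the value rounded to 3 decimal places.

n = 127; E_i = n·p_i = [23.81, 31.75, 15.88, 15.88, 15.88, 23.81]
χ² = (19−23.81)²/23.81 + (5−31.75)²/31.75 + (28−15.88)²/15.88 + (31−15.88)²/15.88 + (19−15.88)²/15.88 + (25−23.81)²/23.81 = 47.8556
df = 5

test statistic = 47.856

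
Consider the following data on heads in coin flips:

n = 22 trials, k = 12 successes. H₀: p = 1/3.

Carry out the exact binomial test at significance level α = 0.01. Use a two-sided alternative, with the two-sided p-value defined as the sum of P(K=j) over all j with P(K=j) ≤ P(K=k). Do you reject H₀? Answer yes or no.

Exact binomial: n=22, k=12, p₀=1/3=0.3333
P(X=j) = C(n,j)·p₀^j·(1−p₀)^(n−j); p = Σ P(X=j) over j with P(X=j) ≤ P(X=12)
p-value (two-sided) = 0.04203
At α=0.01: p ≥ α → fail to reject H₀

reject H₀: no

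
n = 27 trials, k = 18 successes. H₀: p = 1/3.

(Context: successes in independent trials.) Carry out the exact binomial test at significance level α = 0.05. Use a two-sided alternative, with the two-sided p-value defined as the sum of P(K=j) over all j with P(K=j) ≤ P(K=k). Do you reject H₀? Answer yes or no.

reject H₀: yes

Exact binomial: n=27, k=18, p₀=1/3=0.3333
P(X=j) = C(n,j)·p₀^j·(1−p₀)^(n−j); p = Σ P(X=j) over j with P(X=j) ≤ P(X=18)
p-value (two-sided) = 0.00066
At α=0.05: p < α → reject H₀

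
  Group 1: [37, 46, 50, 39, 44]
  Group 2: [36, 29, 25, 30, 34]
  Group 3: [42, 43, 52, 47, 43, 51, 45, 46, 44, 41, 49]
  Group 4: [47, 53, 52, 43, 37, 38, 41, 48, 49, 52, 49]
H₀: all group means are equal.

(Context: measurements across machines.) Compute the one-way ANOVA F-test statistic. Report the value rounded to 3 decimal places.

Group means [43.20, 30.80, 45.73, 46.27], grand mean 43.188
SSB = Σnᵢ(x̄ᵢ−x̄)² = 942.911; SSW = ΣΣ(x−x̄ᵢ)² = 641.964
MSB = 942.911/3 = 314.3038; MSW = 641.964/28 = 22.9273
F = MSB/MSW = 13.7087
df = (3, 28)

test statistic = 13.709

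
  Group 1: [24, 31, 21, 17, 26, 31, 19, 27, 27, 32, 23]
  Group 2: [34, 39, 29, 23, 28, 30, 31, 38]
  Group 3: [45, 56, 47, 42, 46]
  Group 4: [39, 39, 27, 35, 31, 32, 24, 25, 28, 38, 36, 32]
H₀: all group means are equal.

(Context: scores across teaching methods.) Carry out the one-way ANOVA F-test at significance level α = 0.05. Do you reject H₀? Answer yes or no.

reject H₀: yes

Group means [25.27, 31.50, 47.20, 32.17], grand mean 32.000
SSB = Σnᵢ(x̄ᵢ−x̄)² = 1655.352; SSW = ΣΣ(x−x̄ᵢ)² = 872.648
MSB = 1655.352/3 = 551.7838; MSW = 872.648/32 = 27.2703
F = MSB/MSW = 20.2339
df = (3, 32)
p-value (upper-tail) = 0.00000
At α=0.05: p < α → reject H₀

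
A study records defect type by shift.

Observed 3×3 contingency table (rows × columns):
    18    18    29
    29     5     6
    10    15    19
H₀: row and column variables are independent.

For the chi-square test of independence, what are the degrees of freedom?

degrees of freedom = 4

df = (r−1)(c−1) = (3−1)·(3−1) = 4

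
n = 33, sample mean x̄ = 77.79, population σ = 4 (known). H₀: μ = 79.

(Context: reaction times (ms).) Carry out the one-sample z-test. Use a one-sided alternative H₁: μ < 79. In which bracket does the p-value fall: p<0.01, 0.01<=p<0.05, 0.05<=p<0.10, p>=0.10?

SE = σ/√n = 4/√33 = 0.6963
z = (x̄−μ₀)/SE = (77.79−79)/0.6963 = -1.7377
p-value (one-sided, H₁ less) = 0.04113
→ bracket: 0.01<=p<0.05

p-value bracket: 0.01<=p<0.05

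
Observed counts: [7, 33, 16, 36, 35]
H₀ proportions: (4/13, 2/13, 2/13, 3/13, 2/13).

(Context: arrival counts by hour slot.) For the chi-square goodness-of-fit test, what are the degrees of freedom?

degrees of freedom = 4

df = k − 1 = 5 − 1 = 4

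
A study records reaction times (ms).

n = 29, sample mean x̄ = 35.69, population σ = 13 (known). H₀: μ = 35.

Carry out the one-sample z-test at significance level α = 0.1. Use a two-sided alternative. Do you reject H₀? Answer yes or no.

SE = σ/√n = 13/√29 = 2.4140
z = (x̄−μ₀)/SE = (35.69−35)/2.4140 = 0.2858
p-value (two-sided) = 0.77501
At α=0.1: p ≥ α → fail to reject H₀

reject H₀: no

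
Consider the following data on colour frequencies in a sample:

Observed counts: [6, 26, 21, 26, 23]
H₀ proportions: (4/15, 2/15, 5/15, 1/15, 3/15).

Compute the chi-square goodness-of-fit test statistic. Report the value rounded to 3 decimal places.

test statistic = 87.343

n = 102; E_i = n·p_i = [27.20, 13.60, 34.00, 6.80, 20.40]
χ² = (6−27.20)²/27.20 + (26−13.60)²/13.60 + (21−34.00)²/34.00 + (26−6.80)²/6.80 + (23−20.40)²/20.40 = 87.3431
df = 4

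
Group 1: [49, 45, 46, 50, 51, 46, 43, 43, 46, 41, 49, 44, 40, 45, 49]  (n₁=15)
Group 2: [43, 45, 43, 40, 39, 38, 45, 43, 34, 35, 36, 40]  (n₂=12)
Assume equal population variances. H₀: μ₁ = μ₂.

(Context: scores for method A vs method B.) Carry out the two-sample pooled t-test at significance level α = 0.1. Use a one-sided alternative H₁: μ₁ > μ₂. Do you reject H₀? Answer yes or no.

reject H₀: yes

x̄₁=45.800, s₁=3.299, n₁=15
x̄₂=40.083, s₂=3.801, n₂=12
s_p² = [14·3.299² + 11·3.801²]/25 = 12.4527
SE = √(s_p²·(1/15+1/12)) = 1.3667
t = (45.800−40.083)/1.3667 = 4.1828
df = 25
p-value (one-sided, H₁ greater) = 0.00015
At α=0.1: p < α → reject H₀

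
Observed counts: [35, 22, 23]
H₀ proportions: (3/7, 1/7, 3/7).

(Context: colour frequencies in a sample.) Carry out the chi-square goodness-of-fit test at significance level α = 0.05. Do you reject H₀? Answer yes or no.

n = 80; E_i = n·p_i = [34.29, 11.43, 34.29]
χ² = (35−34.29)²/34.29 + (22−11.43)²/11.43 + (23−34.29)²/34.29 = 13.5083
df = 2
p-value (upper-tail) = 0.00117
At α=0.05: p < α → reject H₀

reject H₀: yes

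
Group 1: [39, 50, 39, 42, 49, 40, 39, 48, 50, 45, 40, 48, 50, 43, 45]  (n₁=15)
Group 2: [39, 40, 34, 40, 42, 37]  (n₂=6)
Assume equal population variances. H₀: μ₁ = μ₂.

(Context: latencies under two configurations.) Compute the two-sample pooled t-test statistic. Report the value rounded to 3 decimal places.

x̄₁=44.467, s₁=4.438, n₁=15
x̄₂=38.667, s₂=2.805, n₂=6
s_p² = [14·4.438² + 5·2.805²]/19 = 16.5825
SE = √(s_p²·(1/15+1/6)) = 1.9670
t = (44.467−38.667)/1.9670 = 2.9486
df = 19

test statistic = 2.949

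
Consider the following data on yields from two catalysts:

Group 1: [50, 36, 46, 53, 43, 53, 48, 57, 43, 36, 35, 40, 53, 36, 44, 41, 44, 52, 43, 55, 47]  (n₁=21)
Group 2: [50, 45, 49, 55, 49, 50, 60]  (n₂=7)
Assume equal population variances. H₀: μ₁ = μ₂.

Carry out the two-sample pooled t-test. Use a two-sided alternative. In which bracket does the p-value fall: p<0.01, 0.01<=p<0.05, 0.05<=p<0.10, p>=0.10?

p-value bracket: 0.05<=p<0.10

x̄₁=45.476, s₁=6.772, n₁=21
x̄₂=51.143, s₂=4.880, n₂=7
s_p² = [20·6.772² + 6·4.880²]/26 = 40.7729
SE = √(s_p²·(1/21+1/7)) = 2.7868
t = (45.476−51.143)/2.7868 = -2.0334
df = 26
p-value (two-sided) = 0.05234
→ bracket: 0.05<=p<0.10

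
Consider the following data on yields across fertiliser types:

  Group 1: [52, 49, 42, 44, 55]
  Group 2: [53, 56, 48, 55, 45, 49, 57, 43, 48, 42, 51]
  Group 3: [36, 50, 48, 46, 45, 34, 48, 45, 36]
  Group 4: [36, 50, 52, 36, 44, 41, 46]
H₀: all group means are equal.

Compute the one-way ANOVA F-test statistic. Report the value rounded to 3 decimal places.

Group means [48.40, 49.73, 43.11, 43.57], grand mean 46.312
SSB = Σnᵢ(x̄ᵢ−x̄)² = 294.890; SSW = ΣΣ(x−x̄ᵢ)² = 917.985
MSB = 294.890/3 = 98.2967; MSW = 917.985/28 = 32.7852
F = MSB/MSW = 2.9982
df = (3, 28)

test statistic = 2.998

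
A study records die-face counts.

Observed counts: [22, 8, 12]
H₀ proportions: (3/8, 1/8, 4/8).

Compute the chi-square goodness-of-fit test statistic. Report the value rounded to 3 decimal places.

n = 42; E_i = n·p_i = [15.75, 5.25, 21.00]
χ² = (22−15.75)²/15.75 + (8−5.25)²/5.25 + (12−21.00)²/21.00 = 7.7778
df = 2

test statistic = 7.778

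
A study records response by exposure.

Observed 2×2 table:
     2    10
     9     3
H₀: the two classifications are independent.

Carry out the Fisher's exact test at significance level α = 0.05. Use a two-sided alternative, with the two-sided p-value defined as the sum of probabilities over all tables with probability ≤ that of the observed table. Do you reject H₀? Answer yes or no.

Margins: r₁=12, r₂=12, c₁=11, c₂=13, n=24
p_obs = C(12,2)·C(12,9)/C(24,11); sum pmf over tables with pmf ≤ p_obs
p-value (two-sided) = 0.01228
At α=0.05: p < α → reject H₀

reject H₀: yes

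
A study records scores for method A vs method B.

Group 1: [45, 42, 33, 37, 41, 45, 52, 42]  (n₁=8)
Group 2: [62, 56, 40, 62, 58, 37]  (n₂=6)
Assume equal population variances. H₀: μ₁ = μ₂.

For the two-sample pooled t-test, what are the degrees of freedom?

df = n₁ + n₂ − 2 = 8 + 6 − 2 = 12

degrees of freedom = 12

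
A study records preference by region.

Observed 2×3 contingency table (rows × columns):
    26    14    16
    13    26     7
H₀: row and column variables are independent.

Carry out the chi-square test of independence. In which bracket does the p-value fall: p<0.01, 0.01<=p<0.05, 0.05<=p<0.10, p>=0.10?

p-value bracket: p<0.01

Row totals [56, 46], col totals [39, 40, 23], n=102
χ² = (26−21.41)²/21.41 + (14−21.96)²/21.96 + (16−12.63)²/12.63 + (13−17.59)²/17.59 + (26−18.04)²/18.04 + (7−10.37)²/10.37 = 10.5763
df = 2
p-value (upper-tail) = 0.00505
→ bracket: p<0.01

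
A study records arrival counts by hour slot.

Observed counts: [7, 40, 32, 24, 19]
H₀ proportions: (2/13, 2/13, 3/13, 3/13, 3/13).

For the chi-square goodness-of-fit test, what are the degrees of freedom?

df = k − 1 = 5 − 1 = 4

degrees of freedom = 4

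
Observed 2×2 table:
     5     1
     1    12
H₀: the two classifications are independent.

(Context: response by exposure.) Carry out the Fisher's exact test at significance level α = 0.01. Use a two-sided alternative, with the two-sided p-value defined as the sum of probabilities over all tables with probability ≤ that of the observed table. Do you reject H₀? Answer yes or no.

reject H₀: yes

Margins: r₁=6, r₂=13, c₁=6, c₂=13, n=19
p_obs = C(6,5)·C(13,1)/C(19,6); sum pmf over tables with pmf ≤ p_obs
p-value (two-sided) = 0.00291
At α=0.01: p < α → reject H₀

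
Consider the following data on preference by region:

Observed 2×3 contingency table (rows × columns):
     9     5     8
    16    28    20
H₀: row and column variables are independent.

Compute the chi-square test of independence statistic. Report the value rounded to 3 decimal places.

test statistic = 3.443

Row totals [22, 64], col totals [25, 33, 28], n=86
χ² = (9−6.40)²/6.40 + (5−8.44)²/8.44 + (8−7.16)²/7.16 + (16−18.60)²/18.60 + (28−24.56)²/24.56 + (20−20.84)²/20.84 = 3.4426
df = 2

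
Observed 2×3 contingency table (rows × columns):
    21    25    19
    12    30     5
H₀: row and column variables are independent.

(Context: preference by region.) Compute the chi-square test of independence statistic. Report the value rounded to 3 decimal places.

Row totals [65, 47], col totals [33, 55, 24], n=112
χ² = (21−19.15)²/19.15 + (25−31.92)²/31.92 + (19−13.93)²/13.93 + (12−13.85)²/13.85 + (30−23.08)²/23.08 + (5−10.07)²/10.07 = 8.3999
df = 2

test statistic = 8.400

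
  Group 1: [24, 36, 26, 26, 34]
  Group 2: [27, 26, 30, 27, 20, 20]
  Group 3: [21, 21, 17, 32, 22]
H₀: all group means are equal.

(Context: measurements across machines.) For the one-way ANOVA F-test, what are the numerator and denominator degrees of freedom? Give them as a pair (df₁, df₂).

k = 3 groups, N = 16 total
df = (k−1, N−k) = (3−1, 16−3) = (2, 13)

degrees of freedom = [2, 13]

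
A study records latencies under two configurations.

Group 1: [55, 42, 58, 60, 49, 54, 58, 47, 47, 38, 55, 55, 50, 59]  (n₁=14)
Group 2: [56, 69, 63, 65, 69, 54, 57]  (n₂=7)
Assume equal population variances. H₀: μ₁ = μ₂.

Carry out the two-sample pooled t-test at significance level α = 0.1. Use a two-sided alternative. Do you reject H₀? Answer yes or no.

reject H₀: yes

x̄₁=51.929, s₁=6.650, n₁=14
x̄₂=61.857, s₂=6.230, n₂=7
s_p² = [13·6.650² + 6·6.230²]/19 = 42.5150
SE = √(s_p²·(1/14+1/7)) = 3.0183
t = (51.929−61.857)/3.0183 = -3.2894
df = 19
p-value (two-sided) = 0.00386
At α=0.1: p < α → reject H₀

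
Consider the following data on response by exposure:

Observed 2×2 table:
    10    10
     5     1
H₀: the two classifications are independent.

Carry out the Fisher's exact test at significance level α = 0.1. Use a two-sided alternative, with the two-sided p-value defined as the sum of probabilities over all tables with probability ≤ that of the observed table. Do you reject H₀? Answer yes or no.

reject H₀: no

Margins: r₁=20, r₂=6, c₁=15, c₂=11, n=26
p_obs = C(20,10)·C(6,5)/C(26,15); sum pmf over tables with pmf ≤ p_obs
p-value (two-sided) = 0.19732
At α=0.1: p ≥ α → fail to reject H₀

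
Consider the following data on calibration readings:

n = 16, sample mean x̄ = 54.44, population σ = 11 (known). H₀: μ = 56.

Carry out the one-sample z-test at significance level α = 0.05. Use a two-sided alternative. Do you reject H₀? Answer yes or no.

reject H₀: no

SE = σ/√n = 11/√16 = 2.7500
z = (x̄−μ₀)/SE = (54.44−56)/2.7500 = -0.5673
p-value (two-sided) = 0.57053
At α=0.05: p ≥ α → fail to reject H₀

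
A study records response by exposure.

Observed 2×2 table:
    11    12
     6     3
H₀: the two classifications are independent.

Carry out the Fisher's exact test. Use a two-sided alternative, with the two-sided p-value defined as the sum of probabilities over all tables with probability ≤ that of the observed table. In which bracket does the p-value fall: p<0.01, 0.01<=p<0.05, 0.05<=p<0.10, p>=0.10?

p-value bracket: p>=0.10

Margins: r₁=23, r₂=9, c₁=17, c₂=15, n=32
p_obs = C(23,11)·C(9,6)/C(32,17); sum pmf over tables with pmf ≤ p_obs
p-value (two-sided) = 0.44405
→ bracket: p>=0.10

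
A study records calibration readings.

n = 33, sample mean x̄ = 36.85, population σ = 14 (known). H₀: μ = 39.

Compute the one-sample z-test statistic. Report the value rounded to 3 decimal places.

SE = σ/√n = 14/√33 = 2.4371
z = (x̄−μ₀)/SE = (36.85−39)/2.4371 = -0.8822

test statistic = -0.882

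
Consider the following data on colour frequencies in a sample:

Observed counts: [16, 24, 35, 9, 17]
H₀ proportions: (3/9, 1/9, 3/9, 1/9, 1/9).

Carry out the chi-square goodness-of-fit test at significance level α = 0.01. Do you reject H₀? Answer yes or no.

n = 101; E_i = n·p_i = [33.67, 11.22, 33.67, 11.22, 11.22]
χ² = (16−33.67)²/33.67 + (24−11.22)²/11.22 + (35−33.67)²/33.67 + (9−11.22)²/11.22 + (17−11.22)²/11.22 = 27.2871
df = 4
p-value (upper-tail) = 0.00002
At α=0.01: p < α → reject H₀

reject H₀: yes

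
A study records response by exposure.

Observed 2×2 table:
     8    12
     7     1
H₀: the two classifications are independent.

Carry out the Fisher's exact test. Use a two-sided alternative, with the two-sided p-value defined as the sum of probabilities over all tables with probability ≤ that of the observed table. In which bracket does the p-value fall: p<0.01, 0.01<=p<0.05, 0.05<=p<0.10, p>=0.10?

p-value bracket: 0.01<=p<0.05

Margins: r₁=20, r₂=8, c₁=15, c₂=13, n=28
p_obs = C(20,8)·C(8,7)/C(28,15); sum pmf over tables with pmf ≤ p_obs
p-value (two-sided) = 0.03768
→ bracket: 0.01<=p<0.05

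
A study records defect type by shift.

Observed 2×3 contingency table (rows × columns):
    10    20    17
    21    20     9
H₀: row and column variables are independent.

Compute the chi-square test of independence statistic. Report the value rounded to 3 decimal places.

test statistic = 6.278

Row totals [47, 50], col totals [31, 40, 26], n=97
χ² = (10−15.02)²/15.02 + (20−19.38)²/19.38 + (17−12.60)²/12.60 + (21−15.98)²/15.98 + (20−20.62)²/20.62 + (9−13.40)²/13.40 = 6.2780
df = 2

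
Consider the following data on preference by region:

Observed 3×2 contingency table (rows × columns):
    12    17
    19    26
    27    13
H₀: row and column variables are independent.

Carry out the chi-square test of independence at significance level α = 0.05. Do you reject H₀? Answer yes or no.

reject H₀: yes

Row totals [29, 45, 40], col totals [58, 56], n=114
χ² = (12−14.75)²/14.75 + (17−14.25)²/14.25 + (19−22.89)²/22.89 + (26−22.11)²/22.11 + (27−20.35)²/20.35 + (13−19.65)²/19.65 = 6.8180
df = 2
p-value (upper-tail) = 0.03307
At α=0.05: p < α → reject H₀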